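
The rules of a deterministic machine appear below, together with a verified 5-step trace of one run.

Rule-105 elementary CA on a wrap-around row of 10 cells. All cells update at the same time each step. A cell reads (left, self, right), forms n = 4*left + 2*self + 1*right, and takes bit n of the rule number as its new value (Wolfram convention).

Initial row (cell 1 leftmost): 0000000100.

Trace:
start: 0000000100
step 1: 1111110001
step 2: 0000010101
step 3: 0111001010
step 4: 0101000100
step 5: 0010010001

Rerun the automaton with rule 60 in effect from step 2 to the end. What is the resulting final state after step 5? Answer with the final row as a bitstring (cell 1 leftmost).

1110001110

(re-executing steps 2..5 under rule 60; state before step 2: 1111110001)
step 2: 0000001001
step 3: 1000001101
step 4: 0100001011
step 5: 1110001110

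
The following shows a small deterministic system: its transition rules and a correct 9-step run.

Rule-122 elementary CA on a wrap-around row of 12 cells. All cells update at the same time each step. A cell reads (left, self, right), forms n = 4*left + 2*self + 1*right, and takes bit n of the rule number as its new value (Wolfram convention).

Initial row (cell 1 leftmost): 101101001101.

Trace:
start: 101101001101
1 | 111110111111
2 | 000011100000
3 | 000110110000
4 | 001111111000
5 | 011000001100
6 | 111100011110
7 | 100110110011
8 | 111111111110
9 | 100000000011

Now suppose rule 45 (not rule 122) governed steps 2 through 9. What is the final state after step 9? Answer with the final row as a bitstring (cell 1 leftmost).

(re-executing steps 2..9 under rule 45; state before step 2: 111110111111)
2 | 000001100000
3 | 111101001111
4 | 000011001000
5 | 111010001011
6 | 000110101110
7 | 110101111000
8 | 101111000010
9 | 111000011011

111000011011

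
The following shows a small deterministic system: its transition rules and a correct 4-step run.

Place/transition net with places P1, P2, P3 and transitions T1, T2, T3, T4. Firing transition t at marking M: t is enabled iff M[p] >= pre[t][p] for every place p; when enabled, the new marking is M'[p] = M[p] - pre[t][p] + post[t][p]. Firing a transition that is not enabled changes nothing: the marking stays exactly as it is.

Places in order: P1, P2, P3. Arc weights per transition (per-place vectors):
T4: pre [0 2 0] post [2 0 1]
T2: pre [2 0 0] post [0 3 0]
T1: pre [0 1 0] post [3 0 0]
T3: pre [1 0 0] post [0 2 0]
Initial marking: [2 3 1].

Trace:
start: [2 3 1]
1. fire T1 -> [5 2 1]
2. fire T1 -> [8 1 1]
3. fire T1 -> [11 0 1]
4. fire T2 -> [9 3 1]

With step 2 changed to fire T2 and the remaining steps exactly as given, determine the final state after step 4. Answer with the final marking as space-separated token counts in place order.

(re-executing from step 2 with the substitution; state before step 2: [5 2 1])
2. fire T2 -> [3 5 1]
3. fire T1 -> [6 4 1]
4. fire T2 -> [4 7 1]

4 7 1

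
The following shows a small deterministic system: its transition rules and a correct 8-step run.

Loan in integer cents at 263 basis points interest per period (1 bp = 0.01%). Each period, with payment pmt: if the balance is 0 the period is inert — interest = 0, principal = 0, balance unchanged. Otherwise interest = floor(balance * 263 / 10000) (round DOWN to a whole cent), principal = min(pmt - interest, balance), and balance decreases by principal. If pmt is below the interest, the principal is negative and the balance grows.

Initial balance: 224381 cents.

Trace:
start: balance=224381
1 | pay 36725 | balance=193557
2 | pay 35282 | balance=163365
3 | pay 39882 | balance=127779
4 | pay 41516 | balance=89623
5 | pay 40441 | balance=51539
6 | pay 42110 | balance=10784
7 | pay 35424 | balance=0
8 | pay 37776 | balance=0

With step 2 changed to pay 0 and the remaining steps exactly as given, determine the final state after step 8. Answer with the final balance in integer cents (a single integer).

0

(re-executing from step 2 with the substitution; state before step 2: balance=193557)
2 | pay 0 | balance=198647
3 | pay 39882 | balance=163989
4 | pay 41516 | balance=126785
5 | pay 40441 | balance=89678
6 | pay 42110 | balance=49926
7 | pay 35424 | balance=15815
8 | pay 37776 | balance=0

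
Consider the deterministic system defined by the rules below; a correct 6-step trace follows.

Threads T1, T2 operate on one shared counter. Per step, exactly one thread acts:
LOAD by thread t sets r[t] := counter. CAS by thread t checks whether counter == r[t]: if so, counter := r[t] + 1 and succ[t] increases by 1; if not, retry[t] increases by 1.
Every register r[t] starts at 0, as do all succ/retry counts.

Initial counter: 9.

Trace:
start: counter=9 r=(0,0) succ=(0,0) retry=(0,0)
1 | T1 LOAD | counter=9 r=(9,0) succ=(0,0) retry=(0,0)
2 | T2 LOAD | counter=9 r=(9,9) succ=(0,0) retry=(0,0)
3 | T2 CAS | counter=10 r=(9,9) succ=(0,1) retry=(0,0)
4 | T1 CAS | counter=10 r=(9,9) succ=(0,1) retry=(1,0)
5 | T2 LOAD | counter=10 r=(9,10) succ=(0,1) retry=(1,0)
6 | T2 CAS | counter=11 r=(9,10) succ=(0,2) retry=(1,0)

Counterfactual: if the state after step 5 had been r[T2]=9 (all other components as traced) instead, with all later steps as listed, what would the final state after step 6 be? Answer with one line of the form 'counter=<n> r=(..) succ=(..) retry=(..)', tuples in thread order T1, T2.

counter=10 r=(9,9) succ=(0,1) retry=(1,1)

state after step 5 := counter=10 r=(9,9) succ=(0,1) retry=(1,0)
6 | T2 CAS | counter=10 r=(9,9) succ=(0,1) retry=(1,1)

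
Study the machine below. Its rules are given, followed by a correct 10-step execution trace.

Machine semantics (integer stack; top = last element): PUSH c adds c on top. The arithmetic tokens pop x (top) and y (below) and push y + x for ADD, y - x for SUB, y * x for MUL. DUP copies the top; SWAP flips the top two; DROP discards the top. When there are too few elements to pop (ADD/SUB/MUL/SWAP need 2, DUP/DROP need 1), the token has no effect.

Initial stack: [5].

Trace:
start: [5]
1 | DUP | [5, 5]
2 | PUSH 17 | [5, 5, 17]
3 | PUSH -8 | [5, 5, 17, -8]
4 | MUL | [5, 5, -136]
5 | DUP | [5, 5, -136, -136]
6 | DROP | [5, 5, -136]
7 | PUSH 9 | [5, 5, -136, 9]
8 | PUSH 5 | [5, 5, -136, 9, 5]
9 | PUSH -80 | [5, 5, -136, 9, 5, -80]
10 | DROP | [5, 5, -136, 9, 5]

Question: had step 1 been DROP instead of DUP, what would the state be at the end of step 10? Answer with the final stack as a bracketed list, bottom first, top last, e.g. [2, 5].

[-136, 9, 5]

(re-executing from step 1 with the substitution; state before step 1: [5])
1 | DROP | []
2 | PUSH 17 | [17]
3 | PUSH -8 | [17, -8]
4 | MUL | [-136]
5 | DUP | [-136, -136]
6 | DROP | [-136]
7 | PUSH 9 | [-136, 9]
8 | PUSH 5 | [-136, 9, 5]
9 | PUSH -80 | [-136, 9, 5, -80]
10 | DROP | [-136, 9, 5]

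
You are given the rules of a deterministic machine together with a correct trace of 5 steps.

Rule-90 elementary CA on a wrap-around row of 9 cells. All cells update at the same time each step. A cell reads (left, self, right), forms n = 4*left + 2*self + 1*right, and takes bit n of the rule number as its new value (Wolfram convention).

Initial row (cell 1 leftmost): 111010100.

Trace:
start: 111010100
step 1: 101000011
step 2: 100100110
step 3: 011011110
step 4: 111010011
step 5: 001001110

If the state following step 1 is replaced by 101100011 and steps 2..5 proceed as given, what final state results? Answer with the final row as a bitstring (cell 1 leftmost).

state after step 1 := 101100011
step 2: 101110110
step 3: 001010110
step 4: 010000111
step 5: 001001101

001001101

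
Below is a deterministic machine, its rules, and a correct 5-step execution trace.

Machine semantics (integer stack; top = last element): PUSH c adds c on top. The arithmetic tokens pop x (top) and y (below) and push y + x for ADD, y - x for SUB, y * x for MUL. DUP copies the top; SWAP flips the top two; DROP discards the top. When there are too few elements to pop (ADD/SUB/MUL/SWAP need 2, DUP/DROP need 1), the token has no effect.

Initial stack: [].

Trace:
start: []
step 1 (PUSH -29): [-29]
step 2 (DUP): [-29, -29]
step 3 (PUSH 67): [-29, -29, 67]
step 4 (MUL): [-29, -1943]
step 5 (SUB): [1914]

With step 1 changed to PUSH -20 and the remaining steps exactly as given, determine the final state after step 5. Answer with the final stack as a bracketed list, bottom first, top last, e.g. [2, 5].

[1320]

(re-executing from step 1 with the substitution; state before step 1: [])
step 1 (PUSH -20): [-20]
step 2 (DUP): [-20, -20]
step 3 (PUSH 67): [-20, -20, 67]
step 4 (MUL): [-20, -1340]
step 5 (SUB): [1320]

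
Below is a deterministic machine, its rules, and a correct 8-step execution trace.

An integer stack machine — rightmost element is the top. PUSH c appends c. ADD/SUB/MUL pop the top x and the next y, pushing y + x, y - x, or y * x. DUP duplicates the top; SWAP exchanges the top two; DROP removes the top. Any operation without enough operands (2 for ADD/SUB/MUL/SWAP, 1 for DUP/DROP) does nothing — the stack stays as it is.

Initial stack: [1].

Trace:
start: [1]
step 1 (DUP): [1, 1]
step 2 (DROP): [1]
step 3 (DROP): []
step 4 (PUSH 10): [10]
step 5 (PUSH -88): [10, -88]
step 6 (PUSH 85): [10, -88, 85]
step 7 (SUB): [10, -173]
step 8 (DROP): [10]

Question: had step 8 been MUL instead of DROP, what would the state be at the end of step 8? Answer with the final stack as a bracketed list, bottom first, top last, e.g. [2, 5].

[-1730]

(re-executing from step 8 with the substitution; state before step 8: [10, -173])
step 8 (MUL): [-1730]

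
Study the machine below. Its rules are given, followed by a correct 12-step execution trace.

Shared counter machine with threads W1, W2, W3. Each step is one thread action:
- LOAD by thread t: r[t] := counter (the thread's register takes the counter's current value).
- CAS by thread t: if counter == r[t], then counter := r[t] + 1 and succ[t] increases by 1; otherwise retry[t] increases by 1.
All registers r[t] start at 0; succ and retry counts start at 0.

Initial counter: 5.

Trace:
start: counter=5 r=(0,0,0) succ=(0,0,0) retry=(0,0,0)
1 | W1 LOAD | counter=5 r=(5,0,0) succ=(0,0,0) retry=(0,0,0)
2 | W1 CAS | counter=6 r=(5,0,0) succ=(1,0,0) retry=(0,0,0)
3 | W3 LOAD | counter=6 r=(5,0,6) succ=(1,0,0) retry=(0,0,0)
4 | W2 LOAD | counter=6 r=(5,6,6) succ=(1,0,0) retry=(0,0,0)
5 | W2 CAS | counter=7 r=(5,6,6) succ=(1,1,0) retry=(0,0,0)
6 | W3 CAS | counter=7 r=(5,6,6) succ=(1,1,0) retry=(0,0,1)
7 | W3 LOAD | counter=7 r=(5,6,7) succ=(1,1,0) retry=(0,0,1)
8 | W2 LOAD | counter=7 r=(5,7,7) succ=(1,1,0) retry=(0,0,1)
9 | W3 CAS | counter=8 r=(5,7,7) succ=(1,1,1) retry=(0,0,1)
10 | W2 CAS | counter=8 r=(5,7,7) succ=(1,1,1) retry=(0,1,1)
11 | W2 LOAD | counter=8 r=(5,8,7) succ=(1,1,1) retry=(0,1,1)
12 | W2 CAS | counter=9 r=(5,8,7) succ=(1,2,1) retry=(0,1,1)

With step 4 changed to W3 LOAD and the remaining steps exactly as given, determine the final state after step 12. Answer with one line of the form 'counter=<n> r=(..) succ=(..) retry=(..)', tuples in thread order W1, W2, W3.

counter=9 r=(5,8,7) succ=(1,1,2) retry=(0,2,0)

(re-executing from step 4 with the substitution; state before step 4: counter=6 r=(5,0,6) succ=(1,0,0) retry=(0,0,0))
4 | W3 LOAD | counter=6 r=(5,0,6) succ=(1,0,0) retry=(0,0,0)
5 | W2 CAS | counter=6 r=(5,0,6) succ=(1,0,0) retry=(0,1,0)
6 | W3 CAS | counter=7 r=(5,0,6) succ=(1,0,1) retry=(0,1,0)
7 | W3 LOAD | counter=7 r=(5,0,7) succ=(1,0,1) retry=(0,1,0)
8 | W2 LOAD | counter=7 r=(5,7,7) succ=(1,0,1) retry=(0,1,0)
9 | W3 CAS | counter=8 r=(5,7,7) succ=(1,0,2) retry=(0,1,0)
10 | W2 CAS | counter=8 r=(5,7,7) succ=(1,0,2) retry=(0,2,0)
11 | W2 LOAD | counter=8 r=(5,8,7) succ=(1,0,2) retry=(0,2,0)
12 | W2 CAS | counter=9 r=(5,8,7) succ=(1,1,2) retry=(0,2,0)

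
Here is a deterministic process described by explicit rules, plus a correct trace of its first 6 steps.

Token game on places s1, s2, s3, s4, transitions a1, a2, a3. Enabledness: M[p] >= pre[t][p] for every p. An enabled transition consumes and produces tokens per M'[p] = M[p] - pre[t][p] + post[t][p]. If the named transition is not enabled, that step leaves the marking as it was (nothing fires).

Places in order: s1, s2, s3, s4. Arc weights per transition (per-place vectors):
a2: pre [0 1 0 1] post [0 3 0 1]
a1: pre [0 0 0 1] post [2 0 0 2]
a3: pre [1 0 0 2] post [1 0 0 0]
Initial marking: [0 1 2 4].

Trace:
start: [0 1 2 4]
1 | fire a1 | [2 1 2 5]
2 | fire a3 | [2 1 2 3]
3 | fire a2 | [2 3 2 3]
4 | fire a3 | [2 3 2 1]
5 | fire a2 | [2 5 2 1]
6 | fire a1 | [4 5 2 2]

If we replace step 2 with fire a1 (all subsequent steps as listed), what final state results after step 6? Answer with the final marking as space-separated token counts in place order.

(re-executing from step 2 with the substitution; state before step 2: [2 1 2 5])
2 | fire a1 | [4 1 2 6]
3 | fire a2 | [4 3 2 6]
4 | fire a3 | [4 3 2 4]
5 | fire a2 | [4 5 2 4]
6 | fire a1 | [6 5 2 5]

6 5 2 5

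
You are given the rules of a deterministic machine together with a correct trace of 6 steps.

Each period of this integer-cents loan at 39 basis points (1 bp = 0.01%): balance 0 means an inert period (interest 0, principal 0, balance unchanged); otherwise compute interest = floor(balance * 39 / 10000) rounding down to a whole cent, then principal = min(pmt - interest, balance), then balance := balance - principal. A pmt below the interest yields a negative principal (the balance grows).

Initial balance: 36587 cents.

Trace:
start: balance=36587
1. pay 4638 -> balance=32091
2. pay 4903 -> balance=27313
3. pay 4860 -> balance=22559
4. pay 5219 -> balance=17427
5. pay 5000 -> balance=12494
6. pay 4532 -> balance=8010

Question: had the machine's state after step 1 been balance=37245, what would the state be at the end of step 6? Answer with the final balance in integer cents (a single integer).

state after step 1 := balance=37245
2. pay 4903 -> balance=32487
3. pay 4860 -> balance=27753
4. pay 5219 -> balance=22642
5. pay 5000 -> balance=17730
6. pay 4532 -> balance=13267

13267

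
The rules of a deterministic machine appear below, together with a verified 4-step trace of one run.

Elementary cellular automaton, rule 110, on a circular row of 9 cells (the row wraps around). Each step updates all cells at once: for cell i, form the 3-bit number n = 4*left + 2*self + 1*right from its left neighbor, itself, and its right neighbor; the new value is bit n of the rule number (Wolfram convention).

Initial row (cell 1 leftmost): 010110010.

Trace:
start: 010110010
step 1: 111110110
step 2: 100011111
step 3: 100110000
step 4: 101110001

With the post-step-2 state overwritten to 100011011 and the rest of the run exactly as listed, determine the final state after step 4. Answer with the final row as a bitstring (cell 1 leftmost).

101100011

state after step 2 := 100011011
step 3: 100111110
step 4: 101100011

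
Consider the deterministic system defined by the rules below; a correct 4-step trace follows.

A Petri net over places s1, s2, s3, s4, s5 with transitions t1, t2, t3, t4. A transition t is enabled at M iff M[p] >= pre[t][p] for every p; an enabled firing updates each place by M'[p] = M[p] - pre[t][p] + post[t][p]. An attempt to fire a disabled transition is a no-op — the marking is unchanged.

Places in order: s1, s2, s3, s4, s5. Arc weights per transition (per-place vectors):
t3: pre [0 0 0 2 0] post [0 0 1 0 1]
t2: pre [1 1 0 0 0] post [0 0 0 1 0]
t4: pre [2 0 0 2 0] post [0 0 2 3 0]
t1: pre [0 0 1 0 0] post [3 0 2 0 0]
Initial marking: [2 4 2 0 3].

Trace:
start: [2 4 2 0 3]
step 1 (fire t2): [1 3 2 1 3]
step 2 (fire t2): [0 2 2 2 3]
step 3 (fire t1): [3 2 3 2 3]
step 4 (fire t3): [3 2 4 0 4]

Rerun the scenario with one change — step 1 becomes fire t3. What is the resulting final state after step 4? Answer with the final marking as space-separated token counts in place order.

(re-executing from step 1 with the substitution; state before step 1: [2 4 2 0 3])
step 1 (fire t3): [2 4 2 0 3]
step 2 (fire t2): [1 3 2 1 3]
step 3 (fire t1): [4 3 3 1 3]
step 4 (fire t3): [4 3 3 1 3]

4 3 3 1 3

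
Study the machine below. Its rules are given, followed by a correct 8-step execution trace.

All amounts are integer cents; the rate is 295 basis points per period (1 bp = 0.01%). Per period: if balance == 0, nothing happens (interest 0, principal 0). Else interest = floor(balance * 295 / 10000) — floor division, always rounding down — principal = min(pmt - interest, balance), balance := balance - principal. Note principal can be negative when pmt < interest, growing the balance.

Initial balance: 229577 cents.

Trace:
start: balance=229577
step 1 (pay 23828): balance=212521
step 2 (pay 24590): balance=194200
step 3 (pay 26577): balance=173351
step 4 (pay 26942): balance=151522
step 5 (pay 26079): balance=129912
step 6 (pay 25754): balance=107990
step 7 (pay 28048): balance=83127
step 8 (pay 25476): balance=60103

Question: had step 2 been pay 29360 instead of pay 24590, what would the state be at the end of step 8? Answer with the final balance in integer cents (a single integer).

54425

(re-executing from step 2 with the substitution; state before step 2: balance=212521)
step 2 (pay 29360): balance=189430
step 3 (pay 26577): balance=168441
step 4 (pay 26942): balance=146468
step 5 (pay 26079): balance=124709
step 6 (pay 25754): balance=102633
step 7 (pay 28048): balance=77612
step 8 (pay 25476): balance=54425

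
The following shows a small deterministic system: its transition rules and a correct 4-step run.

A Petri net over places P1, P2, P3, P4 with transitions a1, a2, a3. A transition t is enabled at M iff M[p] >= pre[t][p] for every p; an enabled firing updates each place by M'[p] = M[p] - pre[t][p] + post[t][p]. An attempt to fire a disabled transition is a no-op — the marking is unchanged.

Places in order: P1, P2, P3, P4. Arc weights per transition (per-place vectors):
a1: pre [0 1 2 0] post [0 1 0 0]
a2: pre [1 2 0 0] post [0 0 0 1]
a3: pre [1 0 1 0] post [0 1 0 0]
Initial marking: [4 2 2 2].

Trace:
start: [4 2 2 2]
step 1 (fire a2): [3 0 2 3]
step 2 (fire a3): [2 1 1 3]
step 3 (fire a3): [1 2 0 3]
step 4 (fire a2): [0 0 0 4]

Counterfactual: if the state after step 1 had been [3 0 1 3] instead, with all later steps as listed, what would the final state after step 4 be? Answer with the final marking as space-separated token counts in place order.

state after step 1 := [3 0 1 3]
step 2 (fire a3): [2 1 0 3]
step 3 (fire a3): [2 1 0 3]
step 4 (fire a2): [2 1 0 3]

2 1 0 3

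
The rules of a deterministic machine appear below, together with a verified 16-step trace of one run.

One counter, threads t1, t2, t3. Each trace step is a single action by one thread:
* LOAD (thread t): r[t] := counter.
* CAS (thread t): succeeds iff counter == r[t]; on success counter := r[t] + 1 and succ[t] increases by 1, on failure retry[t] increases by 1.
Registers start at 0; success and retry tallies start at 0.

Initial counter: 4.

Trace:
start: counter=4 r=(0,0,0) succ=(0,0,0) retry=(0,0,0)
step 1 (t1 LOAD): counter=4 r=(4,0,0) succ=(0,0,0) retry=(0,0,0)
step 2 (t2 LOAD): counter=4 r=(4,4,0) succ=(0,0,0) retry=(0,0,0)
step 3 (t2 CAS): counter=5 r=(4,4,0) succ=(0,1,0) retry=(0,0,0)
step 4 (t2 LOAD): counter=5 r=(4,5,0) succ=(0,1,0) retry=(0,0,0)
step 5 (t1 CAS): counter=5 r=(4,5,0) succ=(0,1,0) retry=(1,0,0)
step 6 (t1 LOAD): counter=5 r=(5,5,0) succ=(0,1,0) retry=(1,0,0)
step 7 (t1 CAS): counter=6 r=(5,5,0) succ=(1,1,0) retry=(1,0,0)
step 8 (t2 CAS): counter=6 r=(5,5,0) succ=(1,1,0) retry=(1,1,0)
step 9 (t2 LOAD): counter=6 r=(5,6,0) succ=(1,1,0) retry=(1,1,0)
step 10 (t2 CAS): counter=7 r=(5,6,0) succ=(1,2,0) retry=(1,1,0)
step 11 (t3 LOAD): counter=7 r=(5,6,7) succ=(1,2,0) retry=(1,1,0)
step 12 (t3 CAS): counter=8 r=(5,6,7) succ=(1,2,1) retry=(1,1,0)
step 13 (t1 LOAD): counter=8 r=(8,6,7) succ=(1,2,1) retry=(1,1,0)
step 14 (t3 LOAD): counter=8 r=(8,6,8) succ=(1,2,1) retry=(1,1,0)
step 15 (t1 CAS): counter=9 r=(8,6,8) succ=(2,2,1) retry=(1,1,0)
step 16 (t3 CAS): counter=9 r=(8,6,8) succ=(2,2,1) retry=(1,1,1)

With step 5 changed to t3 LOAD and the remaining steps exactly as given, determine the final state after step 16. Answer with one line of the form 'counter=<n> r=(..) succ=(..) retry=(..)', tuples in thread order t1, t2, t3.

(re-executing from step 5 with the substitution; state before step 5: counter=5 r=(4,5,0) succ=(0,1,0) retry=(0,0,0))
step 5 (t3 LOAD): counter=5 r=(4,5,5) succ=(0,1,0) retry=(0,0,0)
step 6 (t1 LOAD): counter=5 r=(5,5,5) succ=(0,1,0) retry=(0,0,0)
step 7 (t1 CAS): counter=6 r=(5,5,5) succ=(1,1,0) retry=(0,0,0)
step 8 (t2 CAS): counter=6 r=(5,5,5) succ=(1,1,0) retry=(0,1,0)
step 9 (t2 LOAD): counter=6 r=(5,6,5) succ=(1,1,0) retry=(0,1,0)
step 10 (t2 CAS): counter=7 r=(5,6,5) succ=(1,2,0) retry=(0,1,0)
step 11 (t3 LOAD): counter=7 r=(5,6,7) succ=(1,2,0) retry=(0,1,0)
step 12 (t3 CAS): counter=8 r=(5,6,7) succ=(1,2,1) retry=(0,1,0)
step 13 (t1 LOAD): counter=8 r=(8,6,7) succ=(1,2,1) retry=(0,1,0)
step 14 (t3 LOAD): counter=8 r=(8,6,8) succ=(1,2,1) retry=(0,1,0)
step 15 (t1 CAS): counter=9 r=(8,6,8) succ=(2,2,1) retry=(0,1,0)
step 16 (t3 CAS): counter=9 r=(8,6,8) succ=(2,2,1) retry=(0,1,1)

counter=9 r=(8,6,8) succ=(2,2,1) retry=(0,1,1)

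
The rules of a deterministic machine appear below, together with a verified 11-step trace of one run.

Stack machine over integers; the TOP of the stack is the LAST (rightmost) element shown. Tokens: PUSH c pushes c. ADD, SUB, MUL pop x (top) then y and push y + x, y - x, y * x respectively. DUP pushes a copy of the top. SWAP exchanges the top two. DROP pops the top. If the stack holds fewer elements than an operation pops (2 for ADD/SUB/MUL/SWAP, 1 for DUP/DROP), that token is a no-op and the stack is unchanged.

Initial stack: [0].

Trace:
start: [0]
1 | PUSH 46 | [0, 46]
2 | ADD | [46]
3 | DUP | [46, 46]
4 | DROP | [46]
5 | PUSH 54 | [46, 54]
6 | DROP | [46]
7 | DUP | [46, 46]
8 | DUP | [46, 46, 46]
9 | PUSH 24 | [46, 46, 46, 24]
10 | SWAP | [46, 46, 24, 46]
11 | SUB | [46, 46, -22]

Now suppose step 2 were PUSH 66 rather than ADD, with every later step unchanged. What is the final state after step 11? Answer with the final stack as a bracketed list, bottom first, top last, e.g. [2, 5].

[0, 46, 66, 66, -42]

(re-executing from step 2 with the substitution; state before step 2: [0, 46])
2 | PUSH 66 | [0, 46, 66]
3 | DUP | [0, 46, 66, 66]
4 | DROP | [0, 46, 66]
5 | PUSH 54 | [0, 46, 66, 54]
6 | DROP | [0, 46, 66]
7 | DUP | [0, 46, 66, 66]
8 | DUP | [0, 46, 66, 66, 66]
9 | PUSH 24 | [0, 46, 66, 66, 66, 24]
10 | SWAP | [0, 46, 66, 66, 24, 66]
11 | SUB | [0, 46, 66, 66, -42]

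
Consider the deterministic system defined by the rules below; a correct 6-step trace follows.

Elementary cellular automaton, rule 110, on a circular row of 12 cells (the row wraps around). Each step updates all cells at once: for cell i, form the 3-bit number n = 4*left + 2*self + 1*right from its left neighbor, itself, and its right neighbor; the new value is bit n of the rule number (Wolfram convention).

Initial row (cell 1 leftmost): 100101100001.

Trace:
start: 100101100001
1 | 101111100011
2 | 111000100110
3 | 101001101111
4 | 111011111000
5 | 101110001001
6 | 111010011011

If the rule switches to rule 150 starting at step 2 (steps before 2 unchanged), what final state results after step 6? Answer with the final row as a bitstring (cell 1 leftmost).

(re-executing steps 2..6 under rule 150; state before step 2: 101111100011)
2 | 000111010101
3 | 101010010101
4 | 001011110100
5 | 011001100110
6 | 100110011001

100110011001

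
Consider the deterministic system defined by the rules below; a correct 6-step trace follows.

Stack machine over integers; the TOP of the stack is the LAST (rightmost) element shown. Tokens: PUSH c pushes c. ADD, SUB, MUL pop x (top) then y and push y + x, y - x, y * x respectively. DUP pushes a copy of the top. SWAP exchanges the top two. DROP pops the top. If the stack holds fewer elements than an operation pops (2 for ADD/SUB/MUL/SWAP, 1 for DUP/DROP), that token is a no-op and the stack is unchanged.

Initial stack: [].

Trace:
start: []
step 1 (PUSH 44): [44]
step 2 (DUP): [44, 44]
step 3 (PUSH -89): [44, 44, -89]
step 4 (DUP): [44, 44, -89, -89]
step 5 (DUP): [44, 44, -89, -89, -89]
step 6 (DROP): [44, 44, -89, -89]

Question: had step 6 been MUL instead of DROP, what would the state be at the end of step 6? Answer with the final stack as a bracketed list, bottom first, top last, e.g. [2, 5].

(re-executing from step 6 with the substitution; state before step 6: [44, 44, -89, -89, -89])
step 6 (MUL): [44, 44, -89, 7921]

[44, 44, -89, 7921]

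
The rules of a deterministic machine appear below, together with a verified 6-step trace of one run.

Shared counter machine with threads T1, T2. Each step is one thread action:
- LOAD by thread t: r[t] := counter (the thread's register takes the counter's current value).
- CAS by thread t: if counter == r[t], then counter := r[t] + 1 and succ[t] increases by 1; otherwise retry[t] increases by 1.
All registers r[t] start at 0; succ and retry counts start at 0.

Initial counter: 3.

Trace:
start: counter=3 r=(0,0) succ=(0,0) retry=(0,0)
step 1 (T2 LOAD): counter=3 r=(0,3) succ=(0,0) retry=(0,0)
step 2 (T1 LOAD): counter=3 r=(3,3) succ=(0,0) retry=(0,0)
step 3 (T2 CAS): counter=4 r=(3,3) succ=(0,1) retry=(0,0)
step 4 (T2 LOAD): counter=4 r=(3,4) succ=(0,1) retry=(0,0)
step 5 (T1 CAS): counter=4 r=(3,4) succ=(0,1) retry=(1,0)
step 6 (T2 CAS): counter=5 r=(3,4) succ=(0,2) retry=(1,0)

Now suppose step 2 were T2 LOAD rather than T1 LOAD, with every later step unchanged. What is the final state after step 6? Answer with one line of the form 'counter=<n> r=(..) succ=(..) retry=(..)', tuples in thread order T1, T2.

(re-executing from step 2 with the substitution; state before step 2: counter=3 r=(0,3) succ=(0,0) retry=(0,0))
step 2 (T2 LOAD): counter=3 r=(0,3) succ=(0,0) retry=(0,0)
step 3 (T2 CAS): counter=4 r=(0,3) succ=(0,1) retry=(0,0)
step 4 (T2 LOAD): counter=4 r=(0,4) succ=(0,1) retry=(0,0)
step 5 (T1 CAS): counter=4 r=(0,4) succ=(0,1) retry=(1,0)
step 6 (T2 CAS): counter=5 r=(0,4) succ=(0,2) retry=(1,0)

counter=5 r=(0,4) succ=(0,2) retry=(1,0)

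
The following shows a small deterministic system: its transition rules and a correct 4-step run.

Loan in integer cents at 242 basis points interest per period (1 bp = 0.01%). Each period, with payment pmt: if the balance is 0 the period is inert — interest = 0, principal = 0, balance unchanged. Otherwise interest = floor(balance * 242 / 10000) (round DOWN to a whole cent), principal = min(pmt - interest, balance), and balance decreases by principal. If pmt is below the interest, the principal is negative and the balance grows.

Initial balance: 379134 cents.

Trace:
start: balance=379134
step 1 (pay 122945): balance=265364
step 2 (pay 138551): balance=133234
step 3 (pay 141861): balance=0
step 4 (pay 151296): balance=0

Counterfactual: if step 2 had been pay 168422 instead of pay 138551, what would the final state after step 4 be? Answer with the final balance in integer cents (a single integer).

0

(re-executing from step 2 with the substitution; state before step 2: balance=265364)
step 2 (pay 168422): balance=103363
step 3 (pay 141861): balance=0
step 4 (pay 151296): balance=0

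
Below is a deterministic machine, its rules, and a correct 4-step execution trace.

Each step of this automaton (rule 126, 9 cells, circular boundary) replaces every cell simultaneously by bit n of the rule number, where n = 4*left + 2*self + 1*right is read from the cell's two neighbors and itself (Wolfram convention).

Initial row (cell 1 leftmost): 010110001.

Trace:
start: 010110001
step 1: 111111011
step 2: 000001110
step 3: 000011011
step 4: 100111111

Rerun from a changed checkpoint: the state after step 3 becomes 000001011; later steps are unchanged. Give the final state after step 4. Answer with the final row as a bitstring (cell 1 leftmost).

100011111

state after step 3 := 000001011
step 4: 100011111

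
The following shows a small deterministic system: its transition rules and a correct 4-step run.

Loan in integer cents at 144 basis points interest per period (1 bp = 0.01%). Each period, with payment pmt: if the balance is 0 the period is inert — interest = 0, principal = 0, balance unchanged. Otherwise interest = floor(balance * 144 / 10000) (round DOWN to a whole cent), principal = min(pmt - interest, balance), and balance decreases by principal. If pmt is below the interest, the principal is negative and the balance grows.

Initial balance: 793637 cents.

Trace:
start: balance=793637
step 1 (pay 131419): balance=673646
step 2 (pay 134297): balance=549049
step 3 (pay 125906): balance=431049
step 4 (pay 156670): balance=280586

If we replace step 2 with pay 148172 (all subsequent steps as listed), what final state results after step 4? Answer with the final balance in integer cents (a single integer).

(re-executing from step 2 with the substitution; state before step 2: balance=673646)
step 2 (pay 148172): balance=535174
step 3 (pay 125906): balance=416974
step 4 (pay 156670): balance=266308

266308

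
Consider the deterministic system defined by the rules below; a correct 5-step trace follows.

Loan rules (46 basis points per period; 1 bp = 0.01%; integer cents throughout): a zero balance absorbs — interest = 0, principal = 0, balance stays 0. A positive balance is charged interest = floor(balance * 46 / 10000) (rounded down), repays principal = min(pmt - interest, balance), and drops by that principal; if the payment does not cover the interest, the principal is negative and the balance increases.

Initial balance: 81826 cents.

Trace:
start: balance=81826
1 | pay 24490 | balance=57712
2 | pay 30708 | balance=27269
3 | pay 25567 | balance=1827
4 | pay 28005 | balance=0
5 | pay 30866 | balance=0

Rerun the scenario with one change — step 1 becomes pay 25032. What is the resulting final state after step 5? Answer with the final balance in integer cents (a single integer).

0

(re-executing from step 1 with the substitution; state before step 1: balance=81826)
1 | pay 25032 | balance=57170
2 | pay 30708 | balance=26724
3 | pay 25567 | balance=1279
4 | pay 28005 | balance=0
5 | pay 30866 | balance=0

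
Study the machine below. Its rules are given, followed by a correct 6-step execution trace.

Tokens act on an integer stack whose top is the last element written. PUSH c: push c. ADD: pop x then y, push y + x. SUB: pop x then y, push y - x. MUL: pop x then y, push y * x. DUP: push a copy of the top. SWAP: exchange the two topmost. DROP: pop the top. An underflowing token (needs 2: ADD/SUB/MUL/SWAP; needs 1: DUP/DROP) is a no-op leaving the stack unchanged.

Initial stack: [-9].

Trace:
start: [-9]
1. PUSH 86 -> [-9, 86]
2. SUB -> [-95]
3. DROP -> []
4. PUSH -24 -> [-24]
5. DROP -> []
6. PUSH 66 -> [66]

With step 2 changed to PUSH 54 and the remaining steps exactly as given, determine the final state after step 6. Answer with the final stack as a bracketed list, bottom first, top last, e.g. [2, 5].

[-9, 86, 66]

(re-executing from step 2 with the substitution; state before step 2: [-9, 86])
2. PUSH 54 -> [-9, 86, 54]
3. DROP -> [-9, 86]
4. PUSH -24 -> [-9, 86, -24]
5. DROP -> [-9, 86]
6. PUSH 66 -> [-9, 86, 66]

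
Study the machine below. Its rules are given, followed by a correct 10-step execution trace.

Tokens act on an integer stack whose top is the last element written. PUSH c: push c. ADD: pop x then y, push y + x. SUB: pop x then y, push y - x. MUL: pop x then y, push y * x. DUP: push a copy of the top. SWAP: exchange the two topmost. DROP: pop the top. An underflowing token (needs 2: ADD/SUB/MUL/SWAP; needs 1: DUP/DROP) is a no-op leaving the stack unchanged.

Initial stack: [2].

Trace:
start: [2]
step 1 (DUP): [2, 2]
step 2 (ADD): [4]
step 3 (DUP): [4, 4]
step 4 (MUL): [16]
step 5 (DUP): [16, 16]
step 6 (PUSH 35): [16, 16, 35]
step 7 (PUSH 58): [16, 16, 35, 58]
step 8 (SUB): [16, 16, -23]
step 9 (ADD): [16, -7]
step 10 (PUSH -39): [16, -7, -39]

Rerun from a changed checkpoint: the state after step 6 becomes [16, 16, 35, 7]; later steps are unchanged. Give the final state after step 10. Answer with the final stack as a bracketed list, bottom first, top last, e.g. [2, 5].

state after step 6 := [16, 16, 35, 7]
step 7 (PUSH 58): [16, 16, 35, 7, 58]
step 8 (SUB): [16, 16, 35, -51]
step 9 (ADD): [16, 16, -16]
step 10 (PUSH -39): [16, 16, -16, -39]

[16, 16, -16, -39]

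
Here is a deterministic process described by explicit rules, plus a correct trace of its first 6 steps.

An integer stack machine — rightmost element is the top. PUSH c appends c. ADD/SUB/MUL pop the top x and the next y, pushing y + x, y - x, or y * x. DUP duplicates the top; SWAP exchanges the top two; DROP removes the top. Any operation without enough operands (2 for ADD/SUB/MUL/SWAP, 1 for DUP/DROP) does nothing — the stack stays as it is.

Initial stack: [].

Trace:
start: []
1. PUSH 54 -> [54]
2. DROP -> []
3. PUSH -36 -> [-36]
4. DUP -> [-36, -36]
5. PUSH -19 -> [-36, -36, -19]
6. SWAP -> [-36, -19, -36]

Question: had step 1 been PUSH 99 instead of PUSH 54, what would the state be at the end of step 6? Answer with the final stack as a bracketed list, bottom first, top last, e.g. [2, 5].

(re-executing from step 1 with the substitution; state before step 1: [])
1. PUSH 99 -> [99]
2. DROP -> []
3. PUSH -36 -> [-36]
4. DUP -> [-36, -36]
5. PUSH -19 -> [-36, -36, -19]
6. SWAP -> [-36, -19, -36]

[-36, -19, -36]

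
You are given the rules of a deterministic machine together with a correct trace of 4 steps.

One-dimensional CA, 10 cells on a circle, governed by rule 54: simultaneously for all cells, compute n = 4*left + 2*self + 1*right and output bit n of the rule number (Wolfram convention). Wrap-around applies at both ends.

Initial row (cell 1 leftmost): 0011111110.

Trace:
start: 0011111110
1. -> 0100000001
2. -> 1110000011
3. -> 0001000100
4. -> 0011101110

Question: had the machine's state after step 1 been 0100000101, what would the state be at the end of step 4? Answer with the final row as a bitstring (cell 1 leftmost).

state after step 1 := 0100000101
2. -> 1110001111
3. -> 0001010000
4. -> 0011111000

0011111000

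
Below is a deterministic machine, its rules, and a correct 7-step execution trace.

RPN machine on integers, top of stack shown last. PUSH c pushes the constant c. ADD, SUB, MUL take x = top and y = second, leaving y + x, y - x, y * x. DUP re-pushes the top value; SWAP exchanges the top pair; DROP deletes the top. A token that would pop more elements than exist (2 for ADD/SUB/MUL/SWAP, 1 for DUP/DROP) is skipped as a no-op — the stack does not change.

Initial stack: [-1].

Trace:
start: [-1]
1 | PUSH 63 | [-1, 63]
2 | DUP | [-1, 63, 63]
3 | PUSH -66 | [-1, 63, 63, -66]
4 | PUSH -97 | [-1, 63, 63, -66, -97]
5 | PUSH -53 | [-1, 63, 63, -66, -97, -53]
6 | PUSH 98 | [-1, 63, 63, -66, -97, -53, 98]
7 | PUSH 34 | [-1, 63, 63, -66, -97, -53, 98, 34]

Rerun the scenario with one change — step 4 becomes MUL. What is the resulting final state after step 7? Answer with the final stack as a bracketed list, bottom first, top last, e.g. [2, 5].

[-1, 63, -4158, -53, 98, 34]

(re-executing from step 4 with the substitution; state before step 4: [-1, 63, 63, -66])
4 | MUL | [-1, 63, -4158]
5 | PUSH -53 | [-1, 63, -4158, -53]
6 | PUSH 98 | [-1, 63, -4158, -53, 98]
7 | PUSH 34 | [-1, 63, -4158, -53, 98, 34]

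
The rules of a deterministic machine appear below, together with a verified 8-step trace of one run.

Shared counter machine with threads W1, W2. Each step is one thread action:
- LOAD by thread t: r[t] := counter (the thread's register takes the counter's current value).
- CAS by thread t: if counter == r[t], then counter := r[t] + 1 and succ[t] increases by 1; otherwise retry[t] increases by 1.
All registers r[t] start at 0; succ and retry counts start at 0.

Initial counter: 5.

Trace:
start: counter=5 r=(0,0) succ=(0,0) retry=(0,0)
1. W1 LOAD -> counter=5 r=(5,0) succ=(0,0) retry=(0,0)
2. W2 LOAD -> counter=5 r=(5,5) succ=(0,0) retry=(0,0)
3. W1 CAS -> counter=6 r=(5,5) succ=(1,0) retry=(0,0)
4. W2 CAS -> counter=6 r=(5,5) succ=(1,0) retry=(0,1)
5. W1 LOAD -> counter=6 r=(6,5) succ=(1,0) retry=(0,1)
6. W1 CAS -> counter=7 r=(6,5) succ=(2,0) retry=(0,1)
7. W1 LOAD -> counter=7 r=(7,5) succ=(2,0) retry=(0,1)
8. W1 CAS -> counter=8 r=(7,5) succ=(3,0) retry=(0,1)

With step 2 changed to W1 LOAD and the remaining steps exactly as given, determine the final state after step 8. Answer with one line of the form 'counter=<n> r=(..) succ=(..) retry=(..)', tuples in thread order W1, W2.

counter=8 r=(7,0) succ=(3,0) retry=(0,1)

(re-executing from step 2 with the substitution; state before step 2: counter=5 r=(5,0) succ=(0,0) retry=(0,0))
2. W1 LOAD -> counter=5 r=(5,0) succ=(0,0) retry=(0,0)
3. W1 CAS -> counter=6 r=(5,0) succ=(1,0) retry=(0,0)
4. W2 CAS -> counter=6 r=(5,0) succ=(1,0) retry=(0,1)
5. W1 LOAD -> counter=6 r=(6,0) succ=(1,0) retry=(0,1)
6. W1 CAS -> counter=7 r=(6,0) succ=(2,0) retry=(0,1)
7. W1 LOAD -> counter=7 r=(7,0) succ=(2,0) retry=(0,1)
8. W1 CAS -> counter=8 r=(7,0) succ=(3,0) retry=(0,1)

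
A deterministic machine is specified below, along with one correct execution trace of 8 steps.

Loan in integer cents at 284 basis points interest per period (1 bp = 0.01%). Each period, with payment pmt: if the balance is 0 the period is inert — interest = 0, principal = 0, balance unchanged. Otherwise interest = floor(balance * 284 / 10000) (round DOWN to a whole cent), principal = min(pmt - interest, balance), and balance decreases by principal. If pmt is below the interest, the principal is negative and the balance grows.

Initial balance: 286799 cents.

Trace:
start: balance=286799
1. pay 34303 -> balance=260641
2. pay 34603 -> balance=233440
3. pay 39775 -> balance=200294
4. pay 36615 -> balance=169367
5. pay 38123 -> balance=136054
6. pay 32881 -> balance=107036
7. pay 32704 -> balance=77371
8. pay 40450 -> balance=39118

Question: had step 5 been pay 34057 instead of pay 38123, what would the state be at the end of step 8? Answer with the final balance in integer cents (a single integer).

(re-executing from step 5 with the substitution; state before step 5: balance=169367)
5. pay 34057 -> balance=140120
6. pay 32881 -> balance=111218
7. pay 32704 -> balance=81672
8. pay 40450 -> balance=43541

43541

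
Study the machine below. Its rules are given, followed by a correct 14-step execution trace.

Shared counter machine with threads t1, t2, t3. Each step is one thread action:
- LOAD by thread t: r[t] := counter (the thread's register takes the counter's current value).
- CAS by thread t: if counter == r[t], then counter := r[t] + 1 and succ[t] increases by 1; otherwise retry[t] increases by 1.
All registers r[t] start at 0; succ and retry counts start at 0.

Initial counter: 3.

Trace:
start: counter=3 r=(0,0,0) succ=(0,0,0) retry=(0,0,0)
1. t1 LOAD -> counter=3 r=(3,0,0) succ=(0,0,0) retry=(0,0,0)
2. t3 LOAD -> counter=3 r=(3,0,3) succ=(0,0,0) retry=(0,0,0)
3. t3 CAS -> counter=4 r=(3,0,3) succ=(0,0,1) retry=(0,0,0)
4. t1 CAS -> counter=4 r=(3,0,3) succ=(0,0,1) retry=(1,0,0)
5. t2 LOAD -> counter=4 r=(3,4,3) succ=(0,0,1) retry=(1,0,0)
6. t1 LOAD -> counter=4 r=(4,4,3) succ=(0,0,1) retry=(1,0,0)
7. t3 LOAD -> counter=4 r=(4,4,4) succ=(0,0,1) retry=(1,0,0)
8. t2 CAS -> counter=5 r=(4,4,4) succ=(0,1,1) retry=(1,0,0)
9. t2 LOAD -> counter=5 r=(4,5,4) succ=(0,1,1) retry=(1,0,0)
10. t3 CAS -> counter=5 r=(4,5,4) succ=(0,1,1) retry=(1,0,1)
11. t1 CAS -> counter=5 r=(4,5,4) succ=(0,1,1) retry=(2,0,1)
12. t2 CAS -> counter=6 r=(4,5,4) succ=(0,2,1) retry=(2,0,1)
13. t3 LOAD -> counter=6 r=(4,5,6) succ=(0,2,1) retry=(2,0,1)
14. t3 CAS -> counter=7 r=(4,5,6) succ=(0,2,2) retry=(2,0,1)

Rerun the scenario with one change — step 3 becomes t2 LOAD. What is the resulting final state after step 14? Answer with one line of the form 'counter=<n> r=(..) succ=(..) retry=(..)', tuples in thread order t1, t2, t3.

(re-executing from step 3 with the substitution; state before step 3: counter=3 r=(3,0,3) succ=(0,0,0) retry=(0,0,0))
3. t2 LOAD -> counter=3 r=(3,3,3) succ=(0,0,0) retry=(0,0,0)
4. t1 CAS -> counter=4 r=(3,3,3) succ=(1,0,0) retry=(0,0,0)
5. t2 LOAD -> counter=4 r=(3,4,3) succ=(1,0,0) retry=(0,0,0)
6. t1 LOAD -> counter=4 r=(4,4,3) succ=(1,0,0) retry=(0,0,0)
7. t3 LOAD -> counter=4 r=(4,4,4) succ=(1,0,0) retry=(0,0,0)
8. t2 CAS -> counter=5 r=(4,4,4) succ=(1,1,0) retry=(0,0,0)
9. t2 LOAD -> counter=5 r=(4,5,4) succ=(1,1,0) retry=(0,0,0)
10. t3 CAS -> counter=5 r=(4,5,4) succ=(1,1,0) retry=(0,0,1)
11. t1 CAS -> counter=5 r=(4,5,4) succ=(1,1,0) retry=(1,0,1)
12. t2 CAS -> counter=6 r=(4,5,4) succ=(1,2,0) retry=(1,0,1)
13. t3 LOAD -> counter=6 r=(4,5,6) succ=(1,2,0) retry=(1,0,1)
14. t3 CAS -> counter=7 r=(4,5,6) succ=(1,2,1) retry=(1,0,1)

counter=7 r=(4,5,6) succ=(1,2,1) retry=(1,0,1)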